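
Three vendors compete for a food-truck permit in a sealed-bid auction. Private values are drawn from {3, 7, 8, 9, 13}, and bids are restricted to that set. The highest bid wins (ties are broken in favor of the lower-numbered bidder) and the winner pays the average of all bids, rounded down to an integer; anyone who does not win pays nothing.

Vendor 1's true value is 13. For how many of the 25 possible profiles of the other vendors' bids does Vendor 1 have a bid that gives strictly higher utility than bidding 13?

16

Others bid (3, 3): truth gives 7; bid 3 gives 10 > 7. Violating.
Others bid (3, 7): truth gives 6; bid 7 gives 8 > 6. Violating.
Others bid (3, 8): truth gives 5; bid 8 gives 7 > 5. Violating.
Others bid (3, 9): truth gives 5; bid 9 gives 6 > 5. Violating.
Others bid (3, 13): truth gives 4; no alternative beats it.
Others bid (7, 13): truth gives 2; no alternative beats it.
(Checking all 25 profiles: 16 have a profitable deviation, 9 do not.)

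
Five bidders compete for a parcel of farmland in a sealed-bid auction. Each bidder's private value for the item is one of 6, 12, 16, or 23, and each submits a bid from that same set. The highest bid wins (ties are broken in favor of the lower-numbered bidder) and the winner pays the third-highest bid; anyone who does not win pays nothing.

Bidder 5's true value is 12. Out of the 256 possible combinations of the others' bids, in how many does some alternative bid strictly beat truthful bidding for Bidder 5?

Others bid (6, 6, 6, 12): truth gives 0; bid 16 gives 6 > 0. Violating.
Others bid (6, 6, 6, 16): truth gives 0; bid 23 gives 6 > 0. Violating.
Others bid (6, 6, 12, 6): truth gives 0; bid 16 gives 6 > 0. Violating.
Others bid (6, 6, 16, 6): truth gives 0; bid 23 gives 6 > 0. Violating.
Others bid (6, 6, 6, 6): truth gives 6; no alternative beats it.
Others bid (6, 6, 6, 23): truth gives 0; no alternative beats it.
(Checking all 256 profiles: 8 have a profitable deviation, 248 do not.)

8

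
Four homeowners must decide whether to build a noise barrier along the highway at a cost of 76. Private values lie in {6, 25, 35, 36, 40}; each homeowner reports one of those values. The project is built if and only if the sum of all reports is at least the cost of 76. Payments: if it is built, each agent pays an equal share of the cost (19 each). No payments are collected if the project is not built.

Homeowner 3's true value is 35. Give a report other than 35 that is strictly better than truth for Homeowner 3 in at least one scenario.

40

Suppose Homeowner 1 reports 6, Homeowner 2 reports 6 and Homeowner 4 reports 25.
Report 35: project not built, utility 0.
Report 40: project built, pays 19, utility 35 - 19 = 16.
So reporting 40 beats truth here (16 > 0).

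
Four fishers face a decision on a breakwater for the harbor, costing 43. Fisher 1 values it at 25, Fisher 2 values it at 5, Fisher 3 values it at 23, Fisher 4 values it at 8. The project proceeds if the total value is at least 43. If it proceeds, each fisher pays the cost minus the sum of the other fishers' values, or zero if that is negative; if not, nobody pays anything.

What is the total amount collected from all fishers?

Total value 61 ≥ cost 43, so it is built.
Fisher 1: others sum to 36; max(0, 43 - 36) = 7.
Fisher 2: others sum to 56; max(0, 43 - 56) = 0.
Fisher 3: others sum to 38; max(0, 43 - 38) = 5.
Fisher 4: others sum to 53; max(0, 43 - 53) = 0.
Total collected = 7 + 0 + 5 + 0 = 12.

12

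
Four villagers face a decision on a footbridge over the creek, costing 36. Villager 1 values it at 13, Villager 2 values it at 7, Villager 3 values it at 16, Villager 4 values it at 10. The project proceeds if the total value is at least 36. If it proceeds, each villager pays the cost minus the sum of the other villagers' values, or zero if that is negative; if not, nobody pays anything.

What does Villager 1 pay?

3

Total value 46 ≥ cost 36, so the project is built.
The other villagers' values sum to 33.
Cost minus that sum is 36 - 33 = 3.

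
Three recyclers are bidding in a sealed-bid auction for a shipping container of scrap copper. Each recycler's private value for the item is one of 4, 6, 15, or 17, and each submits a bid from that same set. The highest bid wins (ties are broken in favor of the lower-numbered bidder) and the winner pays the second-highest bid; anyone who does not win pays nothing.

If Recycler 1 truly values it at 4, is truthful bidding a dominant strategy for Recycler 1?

Yes

Check each profile of the others' bids and compare truth against every alternative bid.
Others bid (4, 6): truth gives 0, best alternative gives -2.
Others bid (6, 4): truth gives 0, best alternative gives -2.
Others bid (6, 6): truth gives 0, best alternative gives -2.
Others bid (4, 4): truth gives 0, best alternative gives 0.
Others bid (4, 15): truth gives 0, best alternative gives 0.
Others bid (4, 17): truth gives 0, best alternative gives 0.
(Remaining 10 profiles checked similarly; truth is weakly best in each.)
In every case the truthful bid is at least as good as any alternative, so it is a dominant strategy.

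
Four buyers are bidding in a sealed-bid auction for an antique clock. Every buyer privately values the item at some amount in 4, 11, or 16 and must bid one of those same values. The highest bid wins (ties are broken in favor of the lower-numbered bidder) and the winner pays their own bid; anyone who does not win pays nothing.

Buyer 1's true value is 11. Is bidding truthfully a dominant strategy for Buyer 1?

Consider the case where Buyer 2 bids 4, Buyer 3 bids 4 and Buyer 4 bids 4.
Truthful bid 11: wins, pays 11, utility 11 - 11 = 0.
Bid 4 instead: wins, pays 4, utility 11 - 4 = 7.
Since 7 > 0, bidding 4 is strictly better here, so truthful bidding is not dominant.

No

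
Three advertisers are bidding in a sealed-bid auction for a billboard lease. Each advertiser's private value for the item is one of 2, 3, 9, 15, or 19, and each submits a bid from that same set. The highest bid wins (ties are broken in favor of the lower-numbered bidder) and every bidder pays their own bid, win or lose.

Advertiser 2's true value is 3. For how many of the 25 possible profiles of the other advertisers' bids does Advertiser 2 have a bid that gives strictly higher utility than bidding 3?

23

Others bid (2, 9): truth gives -3; bid 2 gives -2 > -3. Violating.
Others bid (2, 15): truth gives -3; bid 2 gives -2 > -3. Violating.
Others bid (2, 19): truth gives -3; bid 2 gives -2 > -3. Violating.
Others bid (3, 2): truth gives -3; bid 2 gives -2 > -3. Violating.
Others bid (2, 2): truth gives 0; no alternative beats it.
Others bid (2, 3): truth gives 0; no alternative beats it.
(Checking all 25 profiles: 23 have a profitable deviation, 2 do not.)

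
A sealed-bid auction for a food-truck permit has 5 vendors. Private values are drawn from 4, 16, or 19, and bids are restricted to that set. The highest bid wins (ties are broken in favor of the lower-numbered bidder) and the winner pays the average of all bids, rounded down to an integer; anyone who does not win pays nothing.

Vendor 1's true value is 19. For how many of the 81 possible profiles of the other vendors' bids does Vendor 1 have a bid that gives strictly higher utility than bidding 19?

9

Others bid (4, 4, 4, 4): truth gives 12; bid 4 gives 15 > 12. Violating.
Others bid (4, 4, 4, 16): truth gives 10; bid 16 gives 11 > 10. Violating.
Others bid (4, 4, 16, 4): truth gives 10; bid 16 gives 11 > 10. Violating.
Others bid (4, 16, 4, 4): truth gives 10; bid 16 gives 11 > 10. Violating.
Others bid (4, 4, 4, 19): truth gives 9; no alternative beats it.
Others bid (4, 4, 16, 16): truth gives 8; no alternative beats it.
(Checking all 81 profiles: 9 have a profitable deviation, 72 do not.)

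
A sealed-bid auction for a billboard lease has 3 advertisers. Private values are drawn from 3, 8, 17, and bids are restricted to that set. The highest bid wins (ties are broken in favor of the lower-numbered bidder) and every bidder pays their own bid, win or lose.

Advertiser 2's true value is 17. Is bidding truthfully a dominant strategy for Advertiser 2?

Consider the case where Advertiser 1 bids 3 and Advertiser 3 bids 3.
Truthful bid 17: wins, pays 17, utility 17 - 17 = 0.
Bid 8 instead: wins, pays 8, utility 17 - 8 = 9.
Since 9 > 0, bidding 8 is strictly better here, so truthful bidding is not dominant.

No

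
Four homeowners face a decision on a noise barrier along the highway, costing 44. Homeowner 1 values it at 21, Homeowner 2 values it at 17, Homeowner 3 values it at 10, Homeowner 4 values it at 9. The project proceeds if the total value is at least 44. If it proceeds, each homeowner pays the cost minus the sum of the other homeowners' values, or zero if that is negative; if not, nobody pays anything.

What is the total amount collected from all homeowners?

Total value 57 ≥ cost 44, so it is built.
Homeowner 1: others sum to 36; max(0, 44 - 36) = 8.
Homeowner 2: others sum to 40; max(0, 44 - 40) = 4.
Homeowner 3: others sum to 47; max(0, 44 - 47) = 0.
Homeowner 4: others sum to 48; max(0, 44 - 48) = 0.
Total collected = 8 + 4 + 0 + 0 = 12.

12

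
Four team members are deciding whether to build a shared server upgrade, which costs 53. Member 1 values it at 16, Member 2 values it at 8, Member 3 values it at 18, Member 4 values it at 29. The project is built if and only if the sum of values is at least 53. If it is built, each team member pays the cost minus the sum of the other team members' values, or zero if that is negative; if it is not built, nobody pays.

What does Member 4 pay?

11

Total value 71 ≥ cost 53, so the project is built.
The other team members' values sum to 42.
Cost minus that sum is 53 - 42 = 11.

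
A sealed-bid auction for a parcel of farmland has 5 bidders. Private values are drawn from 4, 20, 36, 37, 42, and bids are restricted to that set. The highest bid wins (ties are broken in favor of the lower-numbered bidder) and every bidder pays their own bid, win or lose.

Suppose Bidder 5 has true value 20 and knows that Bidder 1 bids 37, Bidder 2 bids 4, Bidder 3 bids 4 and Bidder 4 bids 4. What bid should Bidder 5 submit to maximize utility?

4

Bid 4: loses but pays 4, utility -4.
Bid 20: loses but pays 20, utility -20.
Bid 36: loses but pays 36, utility -36.
Bid 37: loses but pays 37, utility -37.
Bid 42: wins, pays 42, utility 20 - 42 = -22.
The best choice is 4 with utility -4.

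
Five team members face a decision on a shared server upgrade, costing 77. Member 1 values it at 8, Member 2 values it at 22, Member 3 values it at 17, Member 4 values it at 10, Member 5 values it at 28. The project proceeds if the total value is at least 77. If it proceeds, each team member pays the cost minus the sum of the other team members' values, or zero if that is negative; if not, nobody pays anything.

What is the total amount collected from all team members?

Total value 85 ≥ cost 77, so it is built.
Member 1: others sum to 77; max(0, 77 - 77) = 0.
Member 2: others sum to 63; max(0, 77 - 63) = 14.
Member 3: others sum to 68; max(0, 77 - 68) = 9.
Member 4: others sum to 75; max(0, 77 - 75) = 2.
Member 5: others sum to 57; max(0, 77 - 57) = 20.
Total collected = 0 + 14 + 9 + 2 + 20 = 45.

45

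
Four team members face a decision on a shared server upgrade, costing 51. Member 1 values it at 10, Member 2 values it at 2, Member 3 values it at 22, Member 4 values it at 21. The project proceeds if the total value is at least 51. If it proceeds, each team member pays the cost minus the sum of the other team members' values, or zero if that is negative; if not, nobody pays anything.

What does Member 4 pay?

17

Total value 55 ≥ cost 51, so the project is built.
The other team members' values sum to 34.
Cost minus that sum is 51 - 34 = 17.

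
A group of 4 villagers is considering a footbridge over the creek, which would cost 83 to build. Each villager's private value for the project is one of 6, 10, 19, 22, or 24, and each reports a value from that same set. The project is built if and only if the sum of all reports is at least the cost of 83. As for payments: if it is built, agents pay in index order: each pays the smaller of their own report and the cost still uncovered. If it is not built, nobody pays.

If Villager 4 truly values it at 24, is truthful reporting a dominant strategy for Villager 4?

Check each profile of the others' reports and compare truth against every alternative report.
Others report (19, 19, 22): truth gives 1, best alternative gives 0.
Others report (19, 22, 19): truth gives 1, best alternative gives 0.
Others report (22, 19, 19): truth gives 1, best alternative gives 0.
Others report (24, 24, 24): truth gives 13, best alternative gives 13.
Others report (22, 24, 24): truth gives 11, best alternative gives 11.
Others report (24, 22, 24): truth gives 11, best alternative gives 11.
(Remaining 119 profiles checked similarly; truth is weakly best in each.)
In every case the truthful report is at least as good as any alternative, so it is a dominant strategy.

Yes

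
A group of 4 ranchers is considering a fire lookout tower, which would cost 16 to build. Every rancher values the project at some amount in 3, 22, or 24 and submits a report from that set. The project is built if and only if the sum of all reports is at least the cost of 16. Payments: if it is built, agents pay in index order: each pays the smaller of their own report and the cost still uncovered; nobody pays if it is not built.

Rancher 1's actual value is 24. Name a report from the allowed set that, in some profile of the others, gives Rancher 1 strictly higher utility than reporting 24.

3

Suppose Rancher 2 reports 3, Rancher 3 reports 3 and Rancher 4 reports 22.
Report 24: project built, pays 16, utility 24 - 16 = 8.
Report 3: project built, pays 3, utility 24 - 3 = 21.
So reporting 3 beats truth here (21 > 8).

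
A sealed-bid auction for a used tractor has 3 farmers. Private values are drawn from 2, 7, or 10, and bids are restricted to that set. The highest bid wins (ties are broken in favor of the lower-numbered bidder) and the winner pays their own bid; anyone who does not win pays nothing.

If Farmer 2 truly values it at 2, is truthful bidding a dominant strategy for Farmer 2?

Yes

Check each profile of the others' bids and compare truth against every alternative bid.
Others bid (2, 2): truth gives 0, best alternative gives -5.
Others bid (2, 7): truth gives 0, best alternative gives -5.
Others bid (2, 10): truth gives 0, best alternative gives 0.
Others bid (7, 2): truth gives 0, best alternative gives 0.
Others bid (7, 7): truth gives 0, best alternative gives 0.
Others bid (7, 10): truth gives 0, best alternative gives 0.
(Remaining 3 profiles checked similarly; truth is weakly best in each.)
In every case the truthful bid is at least as good as any alternative, so it is a dominant strategy.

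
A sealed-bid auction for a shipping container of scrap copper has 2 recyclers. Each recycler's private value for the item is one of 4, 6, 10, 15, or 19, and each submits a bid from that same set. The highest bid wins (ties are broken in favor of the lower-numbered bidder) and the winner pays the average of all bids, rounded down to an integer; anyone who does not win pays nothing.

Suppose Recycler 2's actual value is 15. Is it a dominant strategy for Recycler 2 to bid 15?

Consider the case where Recycler 1 bids 4.
Truthful bid 15: wins, pays 9, utility 15 - 9 = 6.
Bid 6 instead: wins, pays 5, utility 15 - 5 = 10.
Since 10 > 6, bidding 6 is strictly better here, so truthful bidding is not dominant.

No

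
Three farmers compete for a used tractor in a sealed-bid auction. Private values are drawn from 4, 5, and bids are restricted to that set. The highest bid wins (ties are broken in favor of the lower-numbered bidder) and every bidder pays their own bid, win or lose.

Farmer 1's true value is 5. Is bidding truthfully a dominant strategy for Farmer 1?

No

Consider the case where Farmer 2 bids 4 and Farmer 3 bids 4.
Truthful bid 5: wins, pays 5, utility 5 - 5 = 0.
Bid 4 instead: wins, pays 4, utility 5 - 4 = 1.
Since 1 > 0, bidding 4 is strictly better here, so truthful bidding is not dominant.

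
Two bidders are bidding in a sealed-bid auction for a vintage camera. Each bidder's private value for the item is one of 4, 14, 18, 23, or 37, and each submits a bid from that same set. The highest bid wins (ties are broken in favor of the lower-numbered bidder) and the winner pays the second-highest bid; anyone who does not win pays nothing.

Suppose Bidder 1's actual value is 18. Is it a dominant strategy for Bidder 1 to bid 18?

Yes

Check each profile of the others' bids and compare truth against every alternative bid.
Others bid (4): truth gives 14, best alternative gives 14.
Others bid (14): truth gives 4, best alternative gives 4.
Others bid (18): truth gives 0, best alternative gives 0.
Others bid (23): truth gives 0, best alternative gives 0.
Others bid (37): truth gives 0, best alternative gives 0.
In every case the truthful bid is at least as good as any alternative, so it is a dominant strategy.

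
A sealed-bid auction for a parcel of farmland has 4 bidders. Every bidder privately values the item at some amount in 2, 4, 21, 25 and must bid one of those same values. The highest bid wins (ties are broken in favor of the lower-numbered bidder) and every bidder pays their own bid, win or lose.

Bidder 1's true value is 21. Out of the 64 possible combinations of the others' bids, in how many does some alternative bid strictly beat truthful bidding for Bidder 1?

Others bid (2, 2, 2): truth gives 0; bid 2 gives 19 > 0. Violating.
Others bid (2, 2, 4): truth gives 0; bid 4 gives 17 > 0. Violating.
Others bid (2, 2, 25): truth gives -21; bid 2 gives -2 > -21. Violating.
Others bid (2, 4, 2): truth gives 0; bid 4 gives 17 > 0. Violating.
Others bid (2, 2, 21): truth gives 0; no alternative beats it.
Others bid (2, 4, 21): truth gives 0; no alternative beats it.
(Checking all 64 profiles: 45 have a profitable deviation, 19 do not.)

45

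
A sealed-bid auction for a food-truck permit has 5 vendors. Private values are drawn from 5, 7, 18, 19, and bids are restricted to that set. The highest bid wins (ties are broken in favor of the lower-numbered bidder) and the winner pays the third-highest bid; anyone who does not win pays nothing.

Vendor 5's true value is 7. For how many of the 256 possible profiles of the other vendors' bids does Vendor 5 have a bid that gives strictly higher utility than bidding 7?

Others bid (5, 5, 5, 7): truth gives 0; bid 18 gives 2 > 0. Violating.
Others bid (5, 5, 5, 18): truth gives 0; bid 19 gives 2 > 0. Violating.
Others bid (5, 5, 7, 5): truth gives 0; bid 18 gives 2 > 0. Violating.
Others bid (5, 5, 18, 5): truth gives 0; bid 19 gives 2 > 0. Violating.
Others bid (5, 5, 5, 5): truth gives 2; no alternative beats it.
Others bid (5, 5, 5, 19): truth gives 0; no alternative beats it.
(Checking all 256 profiles: 8 have a profitable deviation, 248 do not.)

8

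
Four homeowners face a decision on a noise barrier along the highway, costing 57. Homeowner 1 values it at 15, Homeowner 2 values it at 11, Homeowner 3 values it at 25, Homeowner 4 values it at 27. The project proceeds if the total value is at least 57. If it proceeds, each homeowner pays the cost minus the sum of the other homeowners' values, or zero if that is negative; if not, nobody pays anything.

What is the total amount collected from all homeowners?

10

Total value 78 ≥ cost 57, so it is built.
Homeowner 1: others sum to 63; max(0, 57 - 63) = 0.
Homeowner 2: others sum to 67; max(0, 57 - 67) = 0.
Homeowner 3: others sum to 53; max(0, 57 - 53) = 4.
Homeowner 4: others sum to 51; max(0, 57 - 51) = 6.
Total collected = 0 + 0 + 4 + 6 = 10.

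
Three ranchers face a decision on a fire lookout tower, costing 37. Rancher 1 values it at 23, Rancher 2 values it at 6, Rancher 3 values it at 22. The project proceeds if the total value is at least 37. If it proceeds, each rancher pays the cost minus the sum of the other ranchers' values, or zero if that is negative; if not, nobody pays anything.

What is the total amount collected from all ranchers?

17

Total value 51 ≥ cost 37, so it is built.
Rancher 1: others sum to 28; max(0, 37 - 28) = 9.
Rancher 2: others sum to 45; max(0, 37 - 45) = 0.
Rancher 3: others sum to 29; max(0, 37 - 29) = 8.
Total collected = 9 + 0 + 8 = 17.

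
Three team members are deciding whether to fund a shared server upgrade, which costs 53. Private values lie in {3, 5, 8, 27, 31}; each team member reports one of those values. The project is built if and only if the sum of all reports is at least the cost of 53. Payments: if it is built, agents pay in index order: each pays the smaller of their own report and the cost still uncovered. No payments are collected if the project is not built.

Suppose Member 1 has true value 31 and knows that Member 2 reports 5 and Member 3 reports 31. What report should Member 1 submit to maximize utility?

Report 3: project not built, utility 0.
Report 5: project not built, utility 0.
Report 8: project not built, utility 0.
Report 27: project built, pays 27, utility 31 - 27 = 4.
Report 31: project built, pays 31, utility 31 - 31 = 0.
The best choice is 27 with utility 4.

27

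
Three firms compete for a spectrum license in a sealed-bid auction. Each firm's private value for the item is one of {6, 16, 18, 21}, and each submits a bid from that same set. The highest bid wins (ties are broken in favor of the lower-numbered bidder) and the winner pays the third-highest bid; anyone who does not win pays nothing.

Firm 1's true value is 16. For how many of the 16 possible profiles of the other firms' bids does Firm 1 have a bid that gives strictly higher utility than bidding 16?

Others bid (6, 18): truth gives 0; bid 18 gives 10 > 0. Violating.
Others bid (6, 21): truth gives 0; bid 21 gives 10 > 0. Violating.
Others bid (18, 6): truth gives 0; bid 18 gives 10 > 0. Violating.
Others bid (21, 6): truth gives 0; bid 21 gives 10 > 0. Violating.
Others bid (6, 6): truth gives 10; no alternative beats it.
Others bid (6, 16): truth gives 10; no alternative beats it.
(Checking all 16 profiles: 4 have a profitable deviation, 12 do not.)

4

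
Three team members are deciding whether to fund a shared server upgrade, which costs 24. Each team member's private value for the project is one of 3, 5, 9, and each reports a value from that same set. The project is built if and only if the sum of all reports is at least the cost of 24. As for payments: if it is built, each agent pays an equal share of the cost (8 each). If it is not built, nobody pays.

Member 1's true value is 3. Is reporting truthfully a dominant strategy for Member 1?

Check each profile of the others' reports and compare truth against every alternative report.
Others report (3, 3): truth gives 0, best alternative gives 0.
Others report (3, 5): truth gives 0, best alternative gives 0.
Others report (3, 9): truth gives 0, best alternative gives 0.
Others report (5, 3): truth gives 0, best alternative gives 0.
Others report (5, 5): truth gives 0, best alternative gives 0.
Others report (5, 9): truth gives 0, best alternative gives 0.
(Remaining 3 profiles checked similarly; truth is weakly best in each.)
In every case the truthful report is at least as good as any alternative, so it is a dominant strategy.

Yes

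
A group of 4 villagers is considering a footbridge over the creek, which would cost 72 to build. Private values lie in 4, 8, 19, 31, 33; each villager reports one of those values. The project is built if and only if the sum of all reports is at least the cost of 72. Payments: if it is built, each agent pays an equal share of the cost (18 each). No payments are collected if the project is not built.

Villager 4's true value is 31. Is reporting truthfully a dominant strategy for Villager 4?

No

Consider the case where Villager 1 reports 4, Villager 2 reports 4 and Villager 3 reports 31.
Truthful report 31: project not built, utility 0.
Report 33 instead: project built, pays 18, utility 31 - 18 = 13.
Since 13 > 0, reporting 33 is strictly better here, so truthful reporting is not dominant.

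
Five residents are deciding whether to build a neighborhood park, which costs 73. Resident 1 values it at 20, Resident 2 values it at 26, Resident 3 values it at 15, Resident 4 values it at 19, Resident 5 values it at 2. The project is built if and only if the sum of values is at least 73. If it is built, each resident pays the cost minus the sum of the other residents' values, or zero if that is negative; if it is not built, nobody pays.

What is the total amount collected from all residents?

Total value 82 ≥ cost 73, so it is built.
Resident 1: others sum to 62; max(0, 73 - 62) = 11.
Resident 2: others sum to 56; max(0, 73 - 56) = 17.
Resident 3: others sum to 67; max(0, 73 - 67) = 6.
Resident 4: others sum to 63; max(0, 73 - 63) = 10.
Resident 5: others sum to 80; max(0, 73 - 80) = 0.
Total collected = 11 + 17 + 6 + 10 + 0 = 44.

44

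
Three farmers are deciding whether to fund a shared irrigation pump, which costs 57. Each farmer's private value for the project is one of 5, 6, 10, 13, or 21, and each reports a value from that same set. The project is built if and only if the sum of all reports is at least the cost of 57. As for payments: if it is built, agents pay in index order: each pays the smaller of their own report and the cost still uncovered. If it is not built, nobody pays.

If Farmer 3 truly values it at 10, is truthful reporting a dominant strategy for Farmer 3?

Check each profile of the others' reports and compare truth against every alternative report.
Others report (5, 5): truth gives 0, best alternative gives 0.
Others report (5, 6): truth gives 0, best alternative gives 0.
Others report (5, 10): truth gives 0, best alternative gives 0.
Others report (5, 13): truth gives 0, best alternative gives 0.
Others report (5, 21): truth gives 0, best alternative gives 0.
Others report (6, 5): truth gives 0, best alternative gives 0.
(Remaining 19 profiles checked similarly; truth is weakly best in each.)
In every case the truthful report is at least as good as any alternative, so it is a dominant strategy.

Yes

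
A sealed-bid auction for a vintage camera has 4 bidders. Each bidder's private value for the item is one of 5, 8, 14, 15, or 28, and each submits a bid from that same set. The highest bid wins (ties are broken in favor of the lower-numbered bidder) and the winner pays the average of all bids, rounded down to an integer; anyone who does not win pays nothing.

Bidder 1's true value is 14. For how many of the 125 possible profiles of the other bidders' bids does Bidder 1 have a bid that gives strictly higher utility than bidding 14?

Others bid (5, 5, 5): truth gives 7; bid 5 gives 9 > 7. Violating.
Others bid (5, 5, 8): truth gives 6; bid 8 gives 8 > 6. Violating.
Others bid (5, 5, 15): truth gives 0; bid 15 gives 4 > 0. Violating.
Others bid (5, 8, 5): truth gives 6; bid 8 gives 8 > 6. Violating.
Others bid (5, 5, 14): truth gives 5; no alternative beats it.
Others bid (5, 5, 28): truth gives 0; no alternative beats it.
(Checking all 125 profiles: 38 have a profitable deviation, 87 do not.)

38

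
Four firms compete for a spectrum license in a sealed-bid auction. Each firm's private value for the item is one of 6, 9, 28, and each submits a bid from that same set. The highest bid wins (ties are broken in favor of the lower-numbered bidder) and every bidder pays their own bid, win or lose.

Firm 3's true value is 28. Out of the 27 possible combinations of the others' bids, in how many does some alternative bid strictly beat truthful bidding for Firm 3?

Others bid (6, 6, 6): truth gives 0; bid 9 gives 19 > 0. Violating.
Others bid (6, 6, 9): truth gives 0; bid 9 gives 19 > 0. Violating.
Others bid (6, 28, 6): truth gives -28; bid 6 gives -6 > -28. Violating.
Others bid (6, 28, 9): truth gives -28; bid 6 gives -6 > -28. Violating.
Others bid (6, 6, 28): truth gives 0; no alternative beats it.
Others bid (6, 9, 6): truth gives 0; no alternative beats it.
(Checking all 27 profiles: 17 have a profitable deviation, 10 do not.)

17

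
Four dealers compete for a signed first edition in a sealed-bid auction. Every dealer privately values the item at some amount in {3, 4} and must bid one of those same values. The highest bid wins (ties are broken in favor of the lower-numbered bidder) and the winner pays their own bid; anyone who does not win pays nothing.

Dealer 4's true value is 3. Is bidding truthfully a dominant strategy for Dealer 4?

Check each profile of the others' bids and compare truth against every alternative bid.
Others bid (3, 3, 3): truth gives 0, best alternative gives -1.
Others bid (3, 3, 4): truth gives 0, best alternative gives 0.
Others bid (3, 4, 3): truth gives 0, best alternative gives 0.
Others bid (3, 4, 4): truth gives 0, best alternative gives 0.
Others bid (4, 3, 3): truth gives 0, best alternative gives 0.
Others bid (4, 3, 4): truth gives 0, best alternative gives 0.
(Remaining 2 profiles checked similarly; truth is weakly best in each.)
In every case the truthful bid is at least as good as any alternative, so it is a dominant strategy.

Yes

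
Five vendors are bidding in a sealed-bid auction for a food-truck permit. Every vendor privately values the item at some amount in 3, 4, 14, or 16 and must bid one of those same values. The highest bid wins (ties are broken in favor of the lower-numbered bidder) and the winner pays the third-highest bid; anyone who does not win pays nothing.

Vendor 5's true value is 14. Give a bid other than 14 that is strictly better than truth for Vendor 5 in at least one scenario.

16

Suppose Vendor 1 bids 3, Vendor 2 bids 3, Vendor 3 bids 3 and Vendor 4 bids 14.
Bid 14: loses, pays 0, utility 0.
Bid 16: wins, pays 3, utility 14 - 3 = 11.
So bidding 16 beats truth here (11 > 0).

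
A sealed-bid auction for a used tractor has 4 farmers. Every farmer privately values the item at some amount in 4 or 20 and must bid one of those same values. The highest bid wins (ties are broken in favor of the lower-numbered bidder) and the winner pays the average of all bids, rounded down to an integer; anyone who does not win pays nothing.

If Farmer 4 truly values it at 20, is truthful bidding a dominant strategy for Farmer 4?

Yes

Check each profile of the others' bids and compare truth against every alternative bid.
Others bid (4, 4, 4): truth gives 12, best alternative gives 0.
Others bid (4, 4, 20): truth gives 0, best alternative gives 0.
Others bid (4, 20, 4): truth gives 0, best alternative gives 0.
Others bid (4, 20, 20): truth gives 0, best alternative gives 0.
Others bid (20, 4, 4): truth gives 0, best alternative gives 0.
Others bid (20, 4, 20): truth gives 0, best alternative gives 0.
(Remaining 2 profiles checked similarly; truth is weakly best in each.)
In every case the truthful bid is at least as good as any alternative, so it is a dominant strategy.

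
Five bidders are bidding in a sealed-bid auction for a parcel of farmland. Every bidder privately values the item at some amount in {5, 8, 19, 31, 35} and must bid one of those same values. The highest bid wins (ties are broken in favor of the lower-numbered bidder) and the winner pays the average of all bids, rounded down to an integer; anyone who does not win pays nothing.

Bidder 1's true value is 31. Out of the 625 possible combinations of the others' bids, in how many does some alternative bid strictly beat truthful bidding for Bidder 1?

Others bid (5, 5, 5, 5): truth gives 21; bid 5 gives 26 > 21. Violating.
Others bid (5, 5, 5, 8): truth gives 21; bid 8 gives 25 > 21. Violating.
Others bid (5, 5, 5, 19): truth gives 18; bid 19 gives 21 > 18. Violating.
Others bid (5, 5, 5, 35): truth gives 0; bid 35 gives 14 > 0. Violating.
Others bid (5, 5, 5, 31): truth gives 16; no alternative beats it.
Others bid (5, 5, 8, 31): truth gives 15; no alternative beats it.
(Checking all 625 profiles: 419 have a profitable deviation, 206 do not.)

419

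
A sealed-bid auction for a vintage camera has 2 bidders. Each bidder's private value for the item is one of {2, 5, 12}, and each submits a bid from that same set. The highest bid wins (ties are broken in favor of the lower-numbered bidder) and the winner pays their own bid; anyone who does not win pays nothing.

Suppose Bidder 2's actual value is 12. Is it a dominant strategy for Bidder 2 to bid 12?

Consider the case where Bidder 1 bids 2.
Truthful bid 12: wins, pays 12, utility 12 - 12 = 0.
Bid 5 instead: wins, pays 5, utility 12 - 5 = 7.
Since 7 > 0, bidding 5 is strictly better here, so truthful bidding is not dominant.

No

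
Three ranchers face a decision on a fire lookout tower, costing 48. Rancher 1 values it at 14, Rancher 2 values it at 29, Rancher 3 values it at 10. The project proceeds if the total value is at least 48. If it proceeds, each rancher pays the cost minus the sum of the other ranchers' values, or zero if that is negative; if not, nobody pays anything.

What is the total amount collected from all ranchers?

Total value 53 ≥ cost 48, so it is built.
Rancher 1: others sum to 39; max(0, 48 - 39) = 9.
Rancher 2: others sum to 24; max(0, 48 - 24) = 24.
Rancher 3: others sum to 43; max(0, 48 - 43) = 5.
Total collected = 9 + 24 + 5 = 38.

38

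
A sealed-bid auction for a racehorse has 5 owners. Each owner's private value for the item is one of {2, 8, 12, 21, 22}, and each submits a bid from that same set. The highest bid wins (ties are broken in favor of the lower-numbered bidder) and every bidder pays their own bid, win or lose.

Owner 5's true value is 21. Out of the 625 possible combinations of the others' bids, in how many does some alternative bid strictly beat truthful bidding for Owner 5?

Others bid (2, 2, 2, 2): truth gives 0; bid 8 gives 13 > 0. Violating.
Others bid (2, 2, 2, 8): truth gives 0; bid 12 gives 9 > 0. Violating.
Others bid (2, 2, 2, 21): truth gives -21; bid 22 gives -1 > -21. Violating.
Others bid (2, 2, 2, 22): truth gives -21; bid 2 gives -2 > -21. Violating.
Others bid (2, 2, 2, 12): truth gives 0; no alternative beats it.
Others bid (2, 2, 8, 12): truth gives 0; no alternative beats it.
(Checking all 625 profiles: 560 have a profitable deviation, 65 do not.)

560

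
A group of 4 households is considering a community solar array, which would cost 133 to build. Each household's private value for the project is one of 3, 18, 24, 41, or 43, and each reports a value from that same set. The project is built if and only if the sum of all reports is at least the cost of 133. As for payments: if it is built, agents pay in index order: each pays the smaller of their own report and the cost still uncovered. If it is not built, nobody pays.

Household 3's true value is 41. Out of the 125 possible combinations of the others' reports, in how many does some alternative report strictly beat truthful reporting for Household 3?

11

Others report (24, 43, 43): truth gives 0; report 24 gives 17 > 0. Violating.
Others report (41, 41, 41): truth gives 0; report 18 gives 23 > 0. Violating.
Others report (41, 41, 43): truth gives 0; report 18 gives 23 > 0. Violating.
Others report (41, 43, 41): truth gives 0; report 18 gives 23 > 0. Violating.
Others report (3, 3, 3): truth gives 0; no alternative beats it.
Others report (3, 3, 18): truth gives 0; no alternative beats it.
(Checking all 125 profiles: 11 have a profitable deviation, 114 do not.)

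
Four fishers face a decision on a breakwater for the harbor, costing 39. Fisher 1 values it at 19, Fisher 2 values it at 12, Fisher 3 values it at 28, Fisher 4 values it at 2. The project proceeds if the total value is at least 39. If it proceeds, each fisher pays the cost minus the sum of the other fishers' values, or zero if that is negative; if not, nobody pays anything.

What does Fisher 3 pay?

Total value 61 ≥ cost 39, so the project is built.
The other fishers' values sum to 33.
Cost minus that sum is 39 - 33 = 6.

6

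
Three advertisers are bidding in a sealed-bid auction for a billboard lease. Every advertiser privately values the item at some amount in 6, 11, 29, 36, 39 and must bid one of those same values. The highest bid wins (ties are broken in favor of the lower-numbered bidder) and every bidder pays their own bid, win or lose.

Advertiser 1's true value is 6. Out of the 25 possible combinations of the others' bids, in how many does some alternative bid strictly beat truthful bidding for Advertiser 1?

Others bid (6, 11): truth gives -6; bid 11 gives -5 > -6. Violating.
Others bid (11, 6): truth gives -6; bid 11 gives -5 > -6. Violating.
Others bid (11, 11): truth gives -6; bid 11 gives -5 > -6. Violating.
Others bid (6, 6): truth gives 0; no alternative beats it.
Others bid (6, 29): truth gives -6; no alternative beats it.
(Checking all 25 profiles: 3 have a profitable deviation, 22 do not.)

3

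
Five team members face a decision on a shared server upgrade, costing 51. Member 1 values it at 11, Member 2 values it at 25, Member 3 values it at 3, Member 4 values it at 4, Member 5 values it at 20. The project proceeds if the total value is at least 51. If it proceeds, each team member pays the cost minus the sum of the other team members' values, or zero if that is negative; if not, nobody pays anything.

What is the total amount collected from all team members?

21

Total value 63 ≥ cost 51, so it is built.
Member 1: others sum to 52; max(0, 51 - 52) = 0.
Member 2: others sum to 38; max(0, 51 - 38) = 13.
Member 3: others sum to 60; max(0, 51 - 60) = 0.
Member 4: others sum to 59; max(0, 51 - 59) = 0.
Member 5: others sum to 43; max(0, 51 - 43) = 8.
Total collected = 0 + 13 + 0 + 0 + 8 = 21.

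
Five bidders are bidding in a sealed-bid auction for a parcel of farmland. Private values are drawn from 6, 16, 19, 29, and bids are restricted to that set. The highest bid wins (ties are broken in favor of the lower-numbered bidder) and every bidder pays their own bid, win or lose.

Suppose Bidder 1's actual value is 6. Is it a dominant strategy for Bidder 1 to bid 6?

Yes

Check each profile of the others' bids and compare truth against every alternative bid.
Others bid (6, 6, 6, 6): truth gives 0, best alternative gives -10.
Others bid (6, 6, 6, 29): truth gives -6, best alternative gives -16.
Others bid (6, 6, 16, 29): truth gives -6, best alternative gives -16.
Others bid (6, 6, 19, 29): truth gives -6, best alternative gives -16.
Others bid (6, 6, 29, 6): truth gives -6, best alternative gives -16.
Others bid (6, 6, 29, 16): truth gives -6, best alternative gives -16.
(Remaining 250 profiles checked similarly; truth is weakly best in each.)
In every case the truthful bid is at least as good as any alternative, so it is a dominant strategy.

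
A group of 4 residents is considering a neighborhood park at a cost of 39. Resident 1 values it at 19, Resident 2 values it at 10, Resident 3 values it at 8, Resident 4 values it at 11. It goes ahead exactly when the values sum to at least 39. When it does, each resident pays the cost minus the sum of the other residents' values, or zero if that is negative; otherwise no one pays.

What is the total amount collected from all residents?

13

Total value 48 ≥ cost 39, so it is built.
Resident 1: others sum to 29; max(0, 39 - 29) = 10.
Resident 2: others sum to 38; max(0, 39 - 38) = 1.
Resident 3: others sum to 40; max(0, 39 - 40) = 0.
Resident 4: others sum to 37; max(0, 39 - 37) = 2.
Total collected = 10 + 1 + 0 + 2 = 13.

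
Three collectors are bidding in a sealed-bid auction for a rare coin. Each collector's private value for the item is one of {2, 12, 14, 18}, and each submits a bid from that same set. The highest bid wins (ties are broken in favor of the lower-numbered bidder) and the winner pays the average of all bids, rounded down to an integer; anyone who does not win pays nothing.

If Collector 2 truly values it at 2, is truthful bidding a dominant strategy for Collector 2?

Check each profile of the others' bids and compare truth against every alternative bid.
Others bid (2, 12): truth gives 0, best alternative gives -6.
Others bid (2, 2): truth gives 0, best alternative gives -3.
Others bid (2, 14): truth gives 0, best alternative gives 0.
Others bid (2, 18): truth gives 0, best alternative gives 0.
Others bid (12, 2): truth gives 0, best alternative gives 0.
Others bid (12, 12): truth gives 0, best alternative gives 0.
(Remaining 10 profiles checked similarly; truth is weakly best in each.)
In every case the truthful bid is at least as good as any alternative, so it is a dominant strategy.

Yes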